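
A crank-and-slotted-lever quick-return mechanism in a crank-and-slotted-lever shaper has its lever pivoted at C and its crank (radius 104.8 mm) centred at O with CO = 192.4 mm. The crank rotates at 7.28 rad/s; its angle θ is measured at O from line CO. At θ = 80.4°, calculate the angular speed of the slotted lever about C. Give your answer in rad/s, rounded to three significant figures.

1.91

ω = 7.28 rad/s
Crank pin A relative to C: A = (d + r cosθ, r sinθ); lever angle φ = atan2(r sinθ, d + r cosθ).
Differentiating tanφ: φ̇ = rω(d cosθ + r)/(d² + r² + 2dr cosθ).
d² + r² + 2dr cosθ = |CA|² = 0.0547261 m²;  d cosθ + r = +0.13689 m.
|ω_lever| = |0.1048·7.28·+0.13689| / 0.0547261 = 1.9084 rad/s.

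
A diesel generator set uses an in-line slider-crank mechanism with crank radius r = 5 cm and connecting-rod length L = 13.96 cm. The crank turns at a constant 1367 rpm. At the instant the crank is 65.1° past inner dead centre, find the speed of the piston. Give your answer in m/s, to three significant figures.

ω = 2π·1367/60 = 143.2 rad/s
For an in-line slider-crank, x = r cosθ + √(L² − r² sin²θ), so v = −rω sinθ·[1 + r cosθ/√(L² − r² sin²θ)].
With r = 0.05 m, L = 0.1396 m, θ = 65.1°: √(L² − r² sin²θ) = 0.13203 m.
v = −0.05·143.2·0.90704·[1 + 0.05·0.42104/0.13203] = -7.5274 m/s.
|v| = 7.5274 m/s.

7.53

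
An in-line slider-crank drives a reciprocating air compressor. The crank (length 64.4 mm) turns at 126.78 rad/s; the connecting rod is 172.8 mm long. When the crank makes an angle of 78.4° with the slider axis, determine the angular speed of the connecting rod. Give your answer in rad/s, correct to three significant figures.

ω = 126.8 rad/s
The rod makes angle φ with the slider axis where L sinφ = r sinθ; differentiating, L cosφ·φ̇ = r ω cosθ.
L cosφ = √(L² − r² sin²θ) = 0.16087 m.
|ω_rod| = r ω |cosθ| / √(L² − r² sin²θ) = 0.0644·126.8·0.20108/0.16087 = 10.205 rad/s.

10.2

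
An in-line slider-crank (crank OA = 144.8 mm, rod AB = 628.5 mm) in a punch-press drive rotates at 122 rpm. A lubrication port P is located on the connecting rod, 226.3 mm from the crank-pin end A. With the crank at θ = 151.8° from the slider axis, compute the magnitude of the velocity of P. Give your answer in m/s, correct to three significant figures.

ω = 12.78 rad/s.  Crank-pin speed |V_A| = rω = 1.8499 m/s, perpendicular to OA.
Rod angle: sinφ = −(r/L) sinθ ⇒ φ = -6.250°; ω_rod = −rω cosθ/√(L²−r²sin²θ) = +2.6096 rad/s.
V_P = V_A + ω_rod × AP, with AP = 0.2263 m along the rod.
Components: V_Px = −rω sinθ − a·ω_rod·sinφ = -0.8099 m/s;  V_Py = rω cosθ + a·ω_rod·cosφ = -1.0433 m/s.
|V_P| = √(V_Px² + V_Py²) = 1.3208 m/s.

1.32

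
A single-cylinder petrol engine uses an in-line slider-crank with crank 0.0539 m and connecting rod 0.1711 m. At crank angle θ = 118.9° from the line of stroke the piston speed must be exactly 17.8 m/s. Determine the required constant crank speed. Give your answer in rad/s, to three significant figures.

For an in-line slider-crank, |v_piston| = rω|sinθ|·[1 + r cosθ/√(L² − r² sin²θ)].
With r = 0.0539 m, L = 0.1711 m, θ = 118.9°: the bracketed kinematic factor |dx/dθ| = 0.039714 m.
ω = v/|dx/dθ| = 17.8/0.039714 = 448.21 rad/s.

448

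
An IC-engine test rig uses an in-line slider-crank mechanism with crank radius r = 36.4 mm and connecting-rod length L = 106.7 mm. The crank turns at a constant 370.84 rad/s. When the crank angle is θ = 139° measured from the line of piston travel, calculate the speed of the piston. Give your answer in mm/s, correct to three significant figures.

ω = 370.8 rad/s
For an in-line slider-crank, x = r cosθ + √(L² − r² sin²θ), so v = −rω sinθ·[1 + r cosθ/√(L² − r² sin²θ)].
With r = 0.0364 m, L = 0.1067 m, θ = 139°: √(L² − r² sin²θ) = 0.10399 m.
v = −0.0364·370.8·0.65606·[1 + 0.0364·-0.75471/0.10399] = -6.5165 m/s.
|v| = 6.5165 m/s = 6516.5 mm/s.

6520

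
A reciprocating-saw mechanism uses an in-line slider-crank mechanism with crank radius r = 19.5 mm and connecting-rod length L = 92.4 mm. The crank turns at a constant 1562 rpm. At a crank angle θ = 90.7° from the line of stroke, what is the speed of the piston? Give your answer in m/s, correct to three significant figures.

ω = 2π·1562/60 = 163.6 rad/s
For an in-line slider-crank, x = r cosθ + √(L² − r² sin²θ), so v = −rω sinθ·[1 + r cosθ/√(L² − r² sin²θ)].
With r = 0.0195 m, L = 0.0924 m, θ = 90.7°: √(L² − r² sin²θ) = 0.090319 m.
v = −0.0195·163.6·0.99993·[1 + 0.0195·-0.01222/0.090319] = -3.181 m/s.
|v| = 3.181 m/s.

3.18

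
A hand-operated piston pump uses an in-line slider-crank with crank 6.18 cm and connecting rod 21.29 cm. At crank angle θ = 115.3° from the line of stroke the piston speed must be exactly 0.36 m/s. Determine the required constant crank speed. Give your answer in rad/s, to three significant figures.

For an in-line slider-crank, |v_piston| = rω|sinθ|·[1 + r cosθ/√(L² − r² sin²θ)].
With r = 0.0618 m, L = 0.2129 m, θ = 115.3°: the bracketed kinematic factor |dx/dθ| = 0.048689 m.
ω = v/|dx/dθ| = 0.36/0.048689 = 7.3938 rad/s.

7.39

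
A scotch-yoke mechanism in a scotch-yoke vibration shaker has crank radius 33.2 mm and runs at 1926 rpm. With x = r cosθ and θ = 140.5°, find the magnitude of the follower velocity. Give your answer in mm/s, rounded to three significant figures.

4260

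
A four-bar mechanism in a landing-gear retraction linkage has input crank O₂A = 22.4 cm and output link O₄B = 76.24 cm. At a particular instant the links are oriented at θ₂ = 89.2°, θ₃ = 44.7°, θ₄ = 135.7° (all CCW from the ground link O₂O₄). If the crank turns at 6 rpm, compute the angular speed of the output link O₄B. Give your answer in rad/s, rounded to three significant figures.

ω₂ = 0.6283 rad/s (from 6 rpm).
Differentiating the loop-closure r₂e^{iθ₂}+r₃e^{iθ₃}=r₁+r₄e^{iθ₄} gives r₂ω₂e^{iθ₂}+r₃ω₃e^{iθ₃}=r₄ω₄e^{iθ₄}.
Eliminating the other unknown: ω₄ = r₂ω₂ sin(θ₂−θ₃) / [r₄ sin(θ₄−θ₃)].
Numerator sine = +0.70091; denominator sine = +0.99985.
Result = 0.224·0.6283·(+0.70091) / (0.7624·(+0.99985)) = +0.12941 rad/s; magnitude 0.12941 rad/s.

0.129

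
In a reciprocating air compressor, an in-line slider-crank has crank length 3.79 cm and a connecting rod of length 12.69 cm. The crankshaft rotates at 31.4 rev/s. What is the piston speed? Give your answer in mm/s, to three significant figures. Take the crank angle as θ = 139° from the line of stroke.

ω = 2π·31.4 = 197.3 rad/s
For an in-line slider-crank, x = r cosθ + √(L² − r² sin²θ), so v = −rω sinθ·[1 + r cosθ/√(L² − r² sin²θ)].
With r = 0.0379 m, L = 0.1269 m, θ = 139°: √(L² − r² sin²θ) = 0.12444 m.
v = −0.0379·197.3·0.65606·[1 + 0.0379·-0.75471/0.12444] = -3.778 m/s.
|v| = 3.778 m/s = 3778 mm/s.

3780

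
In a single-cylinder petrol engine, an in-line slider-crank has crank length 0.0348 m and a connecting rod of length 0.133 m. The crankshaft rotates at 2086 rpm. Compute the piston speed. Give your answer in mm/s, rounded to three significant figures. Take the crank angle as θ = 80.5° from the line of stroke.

ω = 2π·2086/60 = 218.4 rad/s
For an in-line slider-crank, x = r cosθ + √(L² − r² sin²θ), so v = −rω sinθ·[1 + r cosθ/√(L² − r² sin²θ)].
With r = 0.0348 m, L = 0.133 m, θ = 80.5°: √(L² − r² sin²θ) = 0.12849 m.
v = −0.0348·218.4·0.98629·[1 + 0.0348·0.16505/0.12849] = -7.8328 m/s.
|v| = 7.8328 m/s = 7832.8 mm/s.

7830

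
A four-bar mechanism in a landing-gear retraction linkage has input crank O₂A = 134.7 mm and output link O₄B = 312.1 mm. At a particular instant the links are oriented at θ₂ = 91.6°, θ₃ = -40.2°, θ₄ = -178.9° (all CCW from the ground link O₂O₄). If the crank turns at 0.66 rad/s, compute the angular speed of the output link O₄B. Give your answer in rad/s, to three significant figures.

0.322

ω₂ = 0.66 rad/s
Differentiating the loop-closure r₂e^{iθ₂}+r₃e^{iθ₃}=r₁+r₄e^{iθ₄} gives r₂ω₂e^{iθ₂}+r₃ω₃e^{iθ₃}=r₄ω₄e^{iθ₄}.
Eliminating the other unknown: ω₄ = r₂ω₂ sin(θ₂−θ₃) / [r₄ sin(θ₄−θ₃)].
Numerator sine = +0.74548; denominator sine = -0.66000.
Result = 0.1347·0.66·(+0.74548) / (0.3121·(-0.66000)) = -0.32174 rad/s; magnitude 0.32174 rad/s.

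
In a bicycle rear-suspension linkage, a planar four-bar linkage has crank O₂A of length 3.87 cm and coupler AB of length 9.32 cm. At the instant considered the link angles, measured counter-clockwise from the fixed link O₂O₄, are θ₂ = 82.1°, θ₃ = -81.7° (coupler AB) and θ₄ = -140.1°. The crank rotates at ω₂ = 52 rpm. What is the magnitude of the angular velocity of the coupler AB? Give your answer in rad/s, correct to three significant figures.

1.78

ω₂ = 5.445 rad/s (from 52 rpm).
Differentiating the loop-closure r₂e^{iθ₂}+r₃e^{iθ₃}=r₁+r₄e^{iθ₄} gives r₂ω₂e^{iθ₂}+r₃ω₃e^{iθ₃}=r₄ω₄e^{iθ₄}.
Eliminating the other unknown: ω₃ = r₂ω₂ sin(θ₄−θ₂) / [r₃ sin(θ₃−θ₄)].
Numerator sine = +0.67172; denominator sine = +0.85173.
Result = 0.0387·5.445·(+0.67172) / (0.0932·(+0.85173)) = +1.7833 rad/s; magnitude 1.7833 rad/s.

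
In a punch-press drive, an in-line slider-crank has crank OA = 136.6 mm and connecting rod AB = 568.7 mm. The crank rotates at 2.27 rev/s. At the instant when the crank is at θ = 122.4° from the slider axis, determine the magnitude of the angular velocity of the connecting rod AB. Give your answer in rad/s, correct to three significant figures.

1.87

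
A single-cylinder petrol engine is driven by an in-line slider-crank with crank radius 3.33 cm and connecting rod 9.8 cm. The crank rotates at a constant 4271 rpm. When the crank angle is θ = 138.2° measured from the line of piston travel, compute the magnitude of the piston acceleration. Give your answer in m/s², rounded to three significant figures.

4640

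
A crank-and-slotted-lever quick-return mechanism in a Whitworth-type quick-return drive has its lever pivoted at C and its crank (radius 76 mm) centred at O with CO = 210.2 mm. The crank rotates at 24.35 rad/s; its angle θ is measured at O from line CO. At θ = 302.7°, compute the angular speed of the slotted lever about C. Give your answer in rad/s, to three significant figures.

ω = 24.35 rad/s
Crank pin A relative to C: A = (d + r cosθ, r sinθ); lever angle φ = atan2(r sinθ, d + r cosθ).
Differentiating tanφ: φ̇ = rω(d cosθ + r)/(d² + r² + 2dr cosθ).
d² + r² + 2dr cosθ = |CA|² = 0.0672209 m²;  d cosθ + r = +0.18956 m.
|ω_lever| = |0.076·24.35·+0.18956| / 0.0672209 = 5.2186 rad/s.

5.22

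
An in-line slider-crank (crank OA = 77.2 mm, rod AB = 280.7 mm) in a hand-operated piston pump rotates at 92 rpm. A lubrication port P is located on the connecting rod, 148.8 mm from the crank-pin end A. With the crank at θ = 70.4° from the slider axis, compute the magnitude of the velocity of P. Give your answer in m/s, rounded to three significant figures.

ω = 9.634 rad/s.  Crank-pin speed |V_A| = rω = 0.74376 m/s, perpendicular to OA.
Rod angle: sinφ = −(r/L) sinθ ⇒ φ = -15.016°; ω_rod = −rω cosθ/√(L²−r²sin²θ) = -0.92026 rad/s.
V_P = V_A + ω_rod × AP, with AP = 0.1488 m along the rod.
Components: V_Px = −rω sinθ − a·ω_rod·sinφ = -0.73614 m/s;  V_Py = rω cosθ + a·ω_rod·cosφ = +0.11724 m/s.
|V_P| = √(V_Px² + V_Py²) = 0.74542 m/s.

0.745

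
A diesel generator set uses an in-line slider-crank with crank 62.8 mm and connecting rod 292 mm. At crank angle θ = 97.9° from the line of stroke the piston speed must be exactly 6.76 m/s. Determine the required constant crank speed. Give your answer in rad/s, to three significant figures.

For an in-line slider-crank, |v_piston| = rω|sinθ|·[1 + r cosθ/√(L² − r² sin²θ)].
With r = 0.0628 m, L = 0.292 m, θ = 97.9°: the bracketed kinematic factor |dx/dθ| = 0.060322 m.
ω = v/|dx/dθ| = 6.76/0.060322 = 112.07 rad/s.

112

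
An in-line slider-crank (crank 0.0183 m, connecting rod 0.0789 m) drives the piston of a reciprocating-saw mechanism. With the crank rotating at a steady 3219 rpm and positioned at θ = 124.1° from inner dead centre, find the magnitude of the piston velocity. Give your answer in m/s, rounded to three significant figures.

ω = 2π·3219/60 = 337.1 rad/s
For an in-line slider-crank, x = r cosθ + √(L² − r² sin²θ), so v = −rω sinθ·[1 + r cosθ/√(L² − r² sin²θ)].
With r = 0.0183 m, L = 0.0789 m, θ = 124.1°: √(L² − r² sin²θ) = 0.077431 m.
v = −0.0183·337.1·0.82806·[1 + 0.0183·-0.56064/0.077431] = -4.4313 m/s.
|v| = 4.4313 m/s.

4.43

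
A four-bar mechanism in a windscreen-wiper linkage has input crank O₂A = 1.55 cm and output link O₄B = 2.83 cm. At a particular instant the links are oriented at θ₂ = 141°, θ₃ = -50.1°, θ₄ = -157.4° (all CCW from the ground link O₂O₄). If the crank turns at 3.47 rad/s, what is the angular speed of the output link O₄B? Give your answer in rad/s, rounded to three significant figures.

ω₂ = 3.47 rad/s
Differentiating the loop-closure r₂e^{iθ₂}+r₃e^{iθ₃}=r₁+r₄e^{iθ₄} gives r₂ω₂e^{iθ₂}+r₃ω₃e^{iθ₃}=r₄ω₄e^{iθ₄}.
Eliminating the other unknown: ω₄ = r₂ω₂ sin(θ₂−θ₃) / [r₄ sin(θ₄−θ₃)].
Numerator sine = -0.19252; denominator sine = -0.95476.
Result = 0.0155·3.47·(-0.19252) / (0.0283·(-0.95476)) = +0.38323 rad/s; magnitude 0.38323 rad/s.

0.383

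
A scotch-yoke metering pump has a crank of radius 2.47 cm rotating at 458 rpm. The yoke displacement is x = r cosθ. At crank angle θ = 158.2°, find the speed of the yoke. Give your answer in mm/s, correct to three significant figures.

440

ω = 47.96 rad/s (from 458 rpm).
x = r cosθ ⇒ ẋ = −rω sinθ.
|v| = rω|sinθ| = 0.0247·47.96·|sin 158.2°| = 0.43994 m/s = 439.94 mm/s.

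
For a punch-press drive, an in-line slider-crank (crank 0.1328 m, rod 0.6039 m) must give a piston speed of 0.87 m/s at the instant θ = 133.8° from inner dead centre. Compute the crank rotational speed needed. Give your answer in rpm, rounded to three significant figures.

102

For an in-line slider-crank, |v_piston| = rω|sinθ|·[1 + r cosθ/√(L² − r² sin²θ)].
With r = 0.1328 m, L = 0.6039 m, θ = 133.8°: the bracketed kinematic factor |dx/dθ| = 0.081074 m.
ω = v/|dx/dθ| = 0.87/0.081074 = 10.731 rad/s.
N = 60ω/(2π) = 102.47 rpm.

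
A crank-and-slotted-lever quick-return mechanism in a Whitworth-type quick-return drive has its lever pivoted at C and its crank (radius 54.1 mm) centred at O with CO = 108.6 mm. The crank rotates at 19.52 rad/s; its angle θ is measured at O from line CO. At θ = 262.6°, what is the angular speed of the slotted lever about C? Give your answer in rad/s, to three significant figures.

ω = 19.52 rad/s
Crank pin A relative to C: A = (d + r cosθ, r sinθ); lever angle φ = atan2(r sinθ, d + r cosθ).
Differentiating tanφ: φ̇ = rω(d cosθ + r)/(d² + r² + 2dr cosθ).
d² + r² + 2dr cosθ = |CA|² = 0.0132074 m²;  d cosθ + r = +0.040113 m.
|ω_lever| = |0.0541·19.52·+0.040113| / 0.0132074 = 3.2073 rad/s.

3.21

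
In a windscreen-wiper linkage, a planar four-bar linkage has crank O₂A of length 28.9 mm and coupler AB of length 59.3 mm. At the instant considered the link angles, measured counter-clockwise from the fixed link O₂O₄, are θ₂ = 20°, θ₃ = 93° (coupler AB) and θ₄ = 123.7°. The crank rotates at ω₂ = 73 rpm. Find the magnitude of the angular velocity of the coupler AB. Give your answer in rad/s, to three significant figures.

7.09

ω₂ = 7.645 rad/s (from 73 rpm).
Differentiating the loop-closure r₂e^{iθ₂}+r₃e^{iθ₃}=r₁+r₄e^{iθ₄} gives r₂ω₂e^{iθ₂}+r₃ω₃e^{iθ₃}=r₄ω₄e^{iθ₄}.
Eliminating the other unknown: ω₃ = r₂ω₂ sin(θ₄−θ₂) / [r₃ sin(θ₃−θ₄)].
Numerator sine = +0.97155; denominator sine = -0.51054.
Result = 0.0289·7.645·(+0.97155) / (0.0593·(-0.51054)) = -7.0897 rad/s; magnitude 7.0897 rad/s.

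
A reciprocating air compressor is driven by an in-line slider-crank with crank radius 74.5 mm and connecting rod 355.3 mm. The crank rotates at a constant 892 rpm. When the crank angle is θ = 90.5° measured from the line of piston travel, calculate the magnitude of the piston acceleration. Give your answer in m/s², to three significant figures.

145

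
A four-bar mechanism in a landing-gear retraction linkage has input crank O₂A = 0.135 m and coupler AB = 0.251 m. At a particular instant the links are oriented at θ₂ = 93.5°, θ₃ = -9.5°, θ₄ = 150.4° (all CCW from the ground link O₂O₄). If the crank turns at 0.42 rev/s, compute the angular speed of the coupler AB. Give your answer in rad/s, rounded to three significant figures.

ω₂ = 2.639 rad/s (from 0.42 rev/s).
Differentiating the loop-closure r₂e^{iθ₂}+r₃e^{iθ₃}=r₁+r₄e^{iθ₄} gives r₂ω₂e^{iθ₂}+r₃ω₃e^{iθ₃}=r₄ω₄e^{iθ₄}.
Eliminating the other unknown: ω₃ = r₂ω₂ sin(θ₄−θ₂) / [r₃ sin(θ₃−θ₄)].
Numerator sine = +0.83772; denominator sine = -0.34366.
Result = 0.135·2.639·(+0.83772) / (0.251·(-0.34366)) = -3.4599 rad/s; magnitude 3.4599 rad/s.

3.46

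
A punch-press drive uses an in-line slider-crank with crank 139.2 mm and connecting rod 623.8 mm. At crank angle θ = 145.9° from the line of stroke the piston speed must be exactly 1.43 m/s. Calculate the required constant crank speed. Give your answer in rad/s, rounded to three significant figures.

22.5

For an in-line slider-crank, |v_piston| = rω|sinθ|·[1 + r cosθ/√(L² − r² sin²θ)].
With r = 0.1392 m, L = 0.6238 m, θ = 145.9°: the bracketed kinematic factor |dx/dθ| = 0.063506 m.
ω = v/|dx/dθ| = 1.43/0.063506 = 22.517 rad/s.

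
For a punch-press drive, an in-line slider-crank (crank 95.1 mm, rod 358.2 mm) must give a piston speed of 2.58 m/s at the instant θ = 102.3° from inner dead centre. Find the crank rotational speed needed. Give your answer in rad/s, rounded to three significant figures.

For an in-line slider-crank, |v_piston| = rω|sinθ|·[1 + r cosθ/√(L² − r² sin²θ)].
With r = 0.0951 m, L = 0.3582 m, θ = 102.3°: the bracketed kinematic factor |dx/dθ| = 0.087476 m.
ω = v/|dx/dθ| = 2.58/0.087476 = 29.494 rad/s.

29.5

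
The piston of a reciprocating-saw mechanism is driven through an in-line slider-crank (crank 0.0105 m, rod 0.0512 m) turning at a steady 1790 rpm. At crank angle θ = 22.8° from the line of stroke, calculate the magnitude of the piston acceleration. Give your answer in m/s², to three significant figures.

ω = 2π·1790/60 = 187.4 rad/s
x(θ) = r cosθ + √(L² − r² sin²θ); with ω constant, a = ω²·d²x/dθ².
d²x/dθ² = −r cosθ − r²(cos2θ)/√u − r⁴ sin²2θ/(4u^{3/2}),  u = L² − r² sin²θ = 0.00260488 m².
Substituting r = 0.0105 m, L = 0.0512 m, θ = 22.8°: d²x/dθ² = -0.011203 m.
a = ω²·d²x/dθ² = (187.4)²·(-0.011203) = -393.62 m/s²;  |a| = 393.62 m/s².

394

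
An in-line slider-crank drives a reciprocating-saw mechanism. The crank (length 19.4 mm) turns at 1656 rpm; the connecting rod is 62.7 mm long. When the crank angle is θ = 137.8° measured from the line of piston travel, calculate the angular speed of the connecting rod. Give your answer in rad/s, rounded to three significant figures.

ω = 173.4 rad/s (converted from 1656 rpm).
The rod makes angle φ with the slider axis where L sinφ = r sinθ; differentiating, L cosφ·φ̇ = r ω cosθ.
L cosφ = √(L² − r² sin²θ) = 0.061331 m.
|ω_rod| = r ω |cosθ| / √(L² − r² sin²θ) = 0.0194·173.4·0.74080/0.061331 = 40.636 rad/s.

40.6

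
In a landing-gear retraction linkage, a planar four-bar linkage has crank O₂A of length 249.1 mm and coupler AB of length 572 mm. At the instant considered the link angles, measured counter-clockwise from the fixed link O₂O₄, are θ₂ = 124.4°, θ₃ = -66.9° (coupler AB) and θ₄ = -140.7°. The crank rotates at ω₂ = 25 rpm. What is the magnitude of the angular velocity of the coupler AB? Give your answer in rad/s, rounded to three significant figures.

1.18

ω₂ = 2.618 rad/s (from 25 rpm).
Differentiating the loop-closure r₂e^{iθ₂}+r₃e^{iθ₃}=r₁+r₄e^{iθ₄} gives r₂ω₂e^{iθ₂}+r₃ω₃e^{iθ₃}=r₄ω₄e^{iθ₄}.
Eliminating the other unknown: ω₃ = r₂ω₂ sin(θ₄−θ₂) / [r₃ sin(θ₃−θ₄)].
Numerator sine = +0.99635; denominator sine = +0.96029.
Result = 0.2491·2.618·(+0.99635) / (0.572·(+0.96029)) = +1.1829 rad/s; magnitude 1.1829 rad/s.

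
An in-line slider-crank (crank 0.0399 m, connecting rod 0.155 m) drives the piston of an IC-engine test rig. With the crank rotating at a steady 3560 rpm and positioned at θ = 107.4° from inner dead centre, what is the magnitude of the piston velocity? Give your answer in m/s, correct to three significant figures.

ω = 2π·3560/60 = 372.8 rad/s
For an in-line slider-crank, x = r cosθ + √(L² − r² sin²θ), so v = −rω sinθ·[1 + r cosθ/√(L² − r² sin²θ)].
With r = 0.0399 m, L = 0.155 m, θ = 107.4°: √(L² − r² sin²θ) = 0.15025 m.
v = −0.0399·372.8·0.95424·[1 + 0.0399·-0.29904/0.15025] = -13.067 m/s.
|v| = 13.067 m/s.

13.1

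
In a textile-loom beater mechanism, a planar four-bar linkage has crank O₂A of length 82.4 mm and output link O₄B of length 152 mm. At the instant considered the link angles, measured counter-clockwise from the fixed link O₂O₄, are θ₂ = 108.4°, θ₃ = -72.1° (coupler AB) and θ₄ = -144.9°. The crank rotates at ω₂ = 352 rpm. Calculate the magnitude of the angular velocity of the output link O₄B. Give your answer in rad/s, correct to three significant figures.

ω₂ = 36.86 rad/s (from 352 rpm).
Differentiating the loop-closure r₂e^{iθ₂}+r₃e^{iθ₃}=r₁+r₄e^{iθ₄} gives r₂ω₂e^{iθ₂}+r₃ω₃e^{iθ₃}=r₄ω₄e^{iθ₄}.
Eliminating the other unknown: ω₄ = r₂ω₂ sin(θ₂−θ₃) / [r₄ sin(θ₄−θ₃)].
Numerator sine = -0.00873; denominator sine = -0.95528.
Result = 0.0824·36.86·(-0.00873) / (0.152·(-0.95528)) = +0.18254 rad/s; magnitude 0.18254 rad/s.

0.183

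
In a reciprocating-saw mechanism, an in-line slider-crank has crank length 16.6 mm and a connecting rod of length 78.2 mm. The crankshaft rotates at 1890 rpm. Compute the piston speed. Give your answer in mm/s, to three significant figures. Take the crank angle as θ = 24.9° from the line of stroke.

ω = 2π·1890/60 = 197.9 rad/s
For an in-line slider-crank, x = r cosθ + √(L² − r² sin²θ), so v = −rω sinθ·[1 + r cosθ/√(L² − r² sin²θ)].
With r = 0.0166 m, L = 0.0782 m, θ = 24.9°: √(L² − r² sin²θ) = 0.077887 m.
v = −0.0166·197.9·0.42104·[1 + 0.0166·0.90704/0.077887] = -1.6507 m/s.
|v| = 1.6507 m/s = 1650.7 mm/s.

1650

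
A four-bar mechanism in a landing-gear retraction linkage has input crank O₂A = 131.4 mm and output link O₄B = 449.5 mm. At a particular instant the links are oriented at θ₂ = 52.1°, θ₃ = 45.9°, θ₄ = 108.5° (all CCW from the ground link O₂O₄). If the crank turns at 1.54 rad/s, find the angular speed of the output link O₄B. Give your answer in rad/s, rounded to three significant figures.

0.0548

ω₂ = 1.54 rad/s
Differentiating the loop-closure r₂e^{iθ₂}+r₃e^{iθ₃}=r₁+r₄e^{iθ₄} gives r₂ω₂e^{iθ₂}+r₃ω₃e^{iθ₃}=r₄ω₄e^{iθ₄}.
Eliminating the other unknown: ω₄ = r₂ω₂ sin(θ₂−θ₃) / [r₄ sin(θ₄−θ₃)].
Numerator sine = +0.10800; denominator sine = +0.88782.
Result = 0.1314·1.54·(+0.10800) / (0.4495·(+0.88782)) = +0.054763 rad/s; magnitude 0.054763 rad/s.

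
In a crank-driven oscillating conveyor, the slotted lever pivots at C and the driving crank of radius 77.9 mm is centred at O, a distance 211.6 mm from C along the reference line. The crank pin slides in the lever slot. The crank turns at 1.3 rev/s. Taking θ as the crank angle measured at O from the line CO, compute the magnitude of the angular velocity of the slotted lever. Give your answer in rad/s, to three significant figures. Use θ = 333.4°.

ω = 8.168 rad/s (from 1.3 rev/s).
Crank pin A relative to C: A = (d + r cosθ, r sinθ); lever angle φ = atan2(r sinθ, d + r cosθ).
Differentiating tanφ: φ̇ = rω(d cosθ + r)/(d² + r² + 2dr cosθ).
d² + r² + 2dr cosθ = |CA|² = 0.0803208 m²;  d cosθ + r = +0.2671 m.
|ω_lever| = |0.0779·8.168·+0.2671| / 0.0803208 = 2.116 rad/s.

2.12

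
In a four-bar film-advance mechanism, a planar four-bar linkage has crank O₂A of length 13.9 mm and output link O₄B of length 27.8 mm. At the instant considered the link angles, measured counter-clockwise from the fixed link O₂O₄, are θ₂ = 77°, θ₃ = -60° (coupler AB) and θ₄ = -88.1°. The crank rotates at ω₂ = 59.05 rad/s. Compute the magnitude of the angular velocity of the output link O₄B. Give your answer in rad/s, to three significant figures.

ω₂ = 59.05 rad/s
Differentiating the loop-closure r₂e^{iθ₂}+r₃e^{iθ₃}=r₁+r₄e^{iθ₄} gives r₂ω₂e^{iθ₂}+r₃ω₃e^{iθ₃}=r₄ω₄e^{iθ₄}.
Eliminating the other unknown: ω₄ = r₂ω₂ sin(θ₂−θ₃) / [r₄ sin(θ₄−θ₃)].
Numerator sine = +0.68200; denominator sine = -0.47101.
Result = 0.0139·59.05·(+0.68200) / (0.0278·(-0.47101)) = -42.751 rad/s; magnitude 42.751 rad/s.

42.8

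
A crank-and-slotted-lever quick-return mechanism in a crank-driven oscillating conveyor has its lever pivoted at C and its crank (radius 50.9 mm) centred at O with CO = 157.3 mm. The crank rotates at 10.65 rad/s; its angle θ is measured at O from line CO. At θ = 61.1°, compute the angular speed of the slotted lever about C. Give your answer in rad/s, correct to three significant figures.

ω = 10.65 rad/s
Crank pin A relative to C: A = (d + r cosθ, r sinθ); lever angle φ = atan2(r sinθ, d + r cosθ).
Differentiating tanφ: φ̇ = rω(d cosθ + r)/(d² + r² + 2dr cosθ).
d² + r² + 2dr cosθ = |CA|² = 0.035073 m²;  d cosθ + r = +0.12692 m.
|ω_lever| = |0.0509·10.65·+0.12692| / 0.035073 = 1.9617 rad/s.

1.96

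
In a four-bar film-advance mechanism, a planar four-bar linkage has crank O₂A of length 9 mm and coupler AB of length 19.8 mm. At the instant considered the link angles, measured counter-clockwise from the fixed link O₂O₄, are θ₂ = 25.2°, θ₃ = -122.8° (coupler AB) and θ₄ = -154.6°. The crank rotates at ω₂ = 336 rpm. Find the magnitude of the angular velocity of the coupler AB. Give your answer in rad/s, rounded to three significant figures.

0.106

ω₂ = 35.19 rad/s (from 336 rpm).
Differentiating the loop-closure r₂e^{iθ₂}+r₃e^{iθ₃}=r₁+r₄e^{iθ₄} gives r₂ω₂e^{iθ₂}+r₃ω₃e^{iθ₃}=r₄ω₄e^{iθ₄}.
Eliminating the other unknown: ω₃ = r₂ω₂ sin(θ₄−θ₂) / [r₃ sin(θ₃−θ₄)].
Numerator sine = -0.00349; denominator sine = +0.52696.
Result = 0.009·35.19·(-0.00349) / (0.0198·(+0.52696)) = -0.10594 rad/s; magnitude 0.10594 rad/s.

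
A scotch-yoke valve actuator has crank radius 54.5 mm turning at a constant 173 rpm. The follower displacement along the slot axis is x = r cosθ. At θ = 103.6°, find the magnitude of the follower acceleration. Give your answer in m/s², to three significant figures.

ω = 18.12 rad/s (from 173 rpm).
x = r cosθ ⇒ ẍ = −rω² cosθ (ω constant).
|a| = rω²|cosθ| = 0.0545·(18.12)²·|cos 103.6°| = 4.2061 m/s².

4.21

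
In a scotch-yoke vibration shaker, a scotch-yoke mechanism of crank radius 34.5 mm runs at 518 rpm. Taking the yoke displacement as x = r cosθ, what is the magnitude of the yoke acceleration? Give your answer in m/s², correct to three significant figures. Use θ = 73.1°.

ω = 54.24 rad/s (from 518 rpm).
x = r cosθ ⇒ ẍ = −rω² cosθ (ω constant).
|a| = rω²|cosθ| = 0.0345·(54.24)²·|cos 73.1°| = 29.511 m/s².

29.5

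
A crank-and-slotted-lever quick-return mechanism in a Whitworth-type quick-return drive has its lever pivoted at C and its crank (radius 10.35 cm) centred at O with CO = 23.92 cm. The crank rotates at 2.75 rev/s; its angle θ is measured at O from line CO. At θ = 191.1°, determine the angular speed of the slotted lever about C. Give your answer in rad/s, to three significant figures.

12.1

ω = 17.28 rad/s (from 2.75 rev/s).
Crank pin A relative to C: A = (d + r cosθ, r sinθ); lever angle φ = atan2(r sinθ, d + r cosθ).
Differentiating tanφ: φ̇ = rω(d cosθ + r)/(d² + r² + 2dr cosθ).
d² + r² + 2dr cosθ = |CA|² = 0.0193408 m²;  d cosθ + r = -0.13123 m.
|ω_lever| = |0.1035·17.28·-0.13123| / 0.0193408 = 12.134 rad/s.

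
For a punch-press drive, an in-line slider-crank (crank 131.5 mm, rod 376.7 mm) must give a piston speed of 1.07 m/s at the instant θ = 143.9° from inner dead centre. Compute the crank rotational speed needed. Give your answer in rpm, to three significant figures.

For an in-line slider-crank, |v_piston| = rω|sinθ|·[1 + r cosθ/√(L² − r² sin²θ)].
With r = 0.1315 m, L = 0.3767 m, θ = 143.9°: the bracketed kinematic factor |dx/dθ| = 0.055148 m.
ω = v/|dx/dθ| = 1.07/0.055148 = 19.402 rad/s.
N = 60ω/(2π) = 185.28 rpm.

185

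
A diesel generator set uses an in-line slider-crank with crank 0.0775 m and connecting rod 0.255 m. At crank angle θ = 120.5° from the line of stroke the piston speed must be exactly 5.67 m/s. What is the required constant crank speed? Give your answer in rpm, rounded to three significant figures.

965

For an in-line slider-crank, |v_piston| = rω|sinθ|·[1 + r cosθ/√(L² − r² sin²θ)].
With r = 0.0775 m, L = 0.255 m, θ = 120.5°: the bracketed kinematic factor |dx/dθ| = 0.056103 m.
ω = v/|dx/dθ| = 5.67/0.056103 = 101.06 rad/s.
N = 60ω/(2π) = 965.08 rpm.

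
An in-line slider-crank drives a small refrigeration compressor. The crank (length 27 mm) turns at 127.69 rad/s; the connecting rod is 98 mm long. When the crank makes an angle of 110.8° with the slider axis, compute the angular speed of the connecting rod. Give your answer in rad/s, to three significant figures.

12.9

ω = 127.7 rad/s
The rod makes angle φ with the slider axis where L sinφ = r sinθ; differentiating, L cosφ·φ̇ = r ω cosθ.
L cosφ = √(L² − r² sin²θ) = 0.094694 m.
|ω_rod| = r ω |cosθ| / √(L² − r² sin²θ) = 0.027·127.7·0.35511/0.094694 = 12.929 rad/s.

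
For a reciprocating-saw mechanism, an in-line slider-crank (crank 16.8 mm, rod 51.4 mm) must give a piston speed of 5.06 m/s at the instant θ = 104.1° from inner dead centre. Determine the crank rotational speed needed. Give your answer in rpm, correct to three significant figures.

3240

For an in-line slider-crank, |v_piston| = rω|sinθ|·[1 + r cosθ/√(L² − r² sin²θ)].
With r = 0.0168 m, L = 0.0514 m, θ = 104.1°: the bracketed kinematic factor |dx/dθ| = 0.014926 m.
ω = v/|dx/dθ| = 5.06/0.014926 = 339.01 rad/s.
N = 60ω/(2π) = 3237.3 rpm.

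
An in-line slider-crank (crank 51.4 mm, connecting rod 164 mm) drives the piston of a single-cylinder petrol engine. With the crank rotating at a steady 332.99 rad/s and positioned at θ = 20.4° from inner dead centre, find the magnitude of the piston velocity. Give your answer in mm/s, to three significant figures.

7730

ω = 333 rad/s
For an in-line slider-crank, x = r cosθ + √(L² − r² sin²θ), so v = −rω sinθ·[1 + r cosθ/√(L² − r² sin²θ)].
With r = 0.0514 m, L = 0.164 m, θ = 20.4°: √(L² − r² sin²θ) = 0.16302 m.
v = −0.0514·333·0.34857·[1 + 0.0514·0.93728/0.16302] = -7.7292 m/s.
|v| = 7.7292 m/s = 7729.2 mm/s.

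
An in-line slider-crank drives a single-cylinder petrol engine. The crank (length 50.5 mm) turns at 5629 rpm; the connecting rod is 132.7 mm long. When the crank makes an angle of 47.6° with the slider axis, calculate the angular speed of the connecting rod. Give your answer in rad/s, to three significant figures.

158

ω = 589.5 rad/s (converted from 5629 rpm).
The rod makes angle φ with the slider axis where L sinφ = r sinθ; differentiating, L cosφ·φ̇ = r ω cosθ.
L cosφ = √(L² − r² sin²θ) = 0.12735 m.
|ω_rod| = r ω |cosθ| / √(L² − r² sin²θ) = 0.0505·589.5·0.67430/0.12735 = 157.62 rad/s.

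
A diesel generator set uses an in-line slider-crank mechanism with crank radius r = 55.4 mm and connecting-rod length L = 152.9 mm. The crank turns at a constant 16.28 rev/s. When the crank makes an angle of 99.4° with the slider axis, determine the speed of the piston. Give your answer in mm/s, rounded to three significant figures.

5240

ω = 2π·16.3 = 102.3 rad/s
For an in-line slider-crank, x = r cosθ + √(L² − r² sin²θ), so v = −rω sinθ·[1 + r cosθ/√(L² − r² sin²θ)].
With r = 0.0554 m, L = 0.1529 m, θ = 99.4°: √(L² − r² sin²θ) = 0.1428 m.
v = −0.0554·102.3·0.98657·[1 + 0.0554·-0.16333/0.1428] = -5.2365 m/s.
|v| = 5.2365 m/s = 5236.5 mm/s.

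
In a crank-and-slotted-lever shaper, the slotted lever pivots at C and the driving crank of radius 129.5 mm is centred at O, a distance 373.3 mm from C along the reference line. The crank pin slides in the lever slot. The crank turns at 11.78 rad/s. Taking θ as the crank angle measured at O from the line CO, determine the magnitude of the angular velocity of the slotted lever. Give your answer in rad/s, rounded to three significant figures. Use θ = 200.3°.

ω = 11.78 rad/s
Crank pin A relative to C: A = (d + r cosθ, r sinθ); lever angle φ = atan2(r sinθ, d + r cosθ).
Differentiating tanφ: φ̇ = rω(d cosθ + r)/(d² + r² + 2dr cosθ).
d² + r² + 2dr cosθ = |CA|² = 0.0654436 m²;  d cosθ + r = -0.22061 m.
|ω_lever| = |0.1295·11.78·-0.22061| / 0.0654436 = 5.1426 rad/s.

5.14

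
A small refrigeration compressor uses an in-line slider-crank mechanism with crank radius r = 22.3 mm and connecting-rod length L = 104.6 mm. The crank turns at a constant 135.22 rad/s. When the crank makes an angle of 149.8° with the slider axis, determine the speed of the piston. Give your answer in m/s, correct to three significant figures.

ω = 135.2 rad/s
For an in-line slider-crank, x = r cosθ + √(L² − r² sin²θ), so v = −rω sinθ·[1 + r cosθ/√(L² − r² sin²θ)].
With r = 0.0223 m, L = 0.1046 m, θ = 149.8°: √(L² − r² sin²θ) = 0.104 m.
v = −0.0223·135.2·0.50302·[1 + 0.0223·-0.86427/0.104] = -1.2357 m/s.
|v| = 1.2357 m/s.

1.24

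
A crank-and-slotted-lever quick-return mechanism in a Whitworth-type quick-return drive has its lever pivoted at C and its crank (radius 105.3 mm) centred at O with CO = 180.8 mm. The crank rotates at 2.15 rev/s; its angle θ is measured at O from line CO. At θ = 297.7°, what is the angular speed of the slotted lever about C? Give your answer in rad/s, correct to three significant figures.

4.38

ω = 13.51 rad/s (from 2.15 rev/s).
Crank pin A relative to C: A = (d + r cosθ, r sinθ); lever angle φ = atan2(r sinθ, d + r cosθ).
Differentiating tanφ: φ̇ = rω(d cosθ + r)/(d² + r² + 2dr cosθ).
d² + r² + 2dr cosθ = |CA|² = 0.0614763 m²;  d cosθ + r = +0.18934 m.
|ω_lever| = |0.1053·13.51·+0.18934| / 0.0614763 = 4.3812 rad/s.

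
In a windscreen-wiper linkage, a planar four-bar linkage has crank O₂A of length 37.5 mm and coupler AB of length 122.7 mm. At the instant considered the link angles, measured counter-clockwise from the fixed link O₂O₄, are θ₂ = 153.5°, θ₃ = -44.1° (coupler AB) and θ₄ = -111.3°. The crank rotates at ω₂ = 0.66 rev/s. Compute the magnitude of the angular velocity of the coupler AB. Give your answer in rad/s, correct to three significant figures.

ω₂ = 4.147 rad/s (from 0.66 rev/s).
Differentiating the loop-closure r₂e^{iθ₂}+r₃e^{iθ₃}=r₁+r₄e^{iθ₄} gives r₂ω₂e^{iθ₂}+r₃ω₃e^{iθ₃}=r₄ω₄e^{iθ₄}.
Eliminating the other unknown: ω₃ = r₂ω₂ sin(θ₄−θ₂) / [r₃ sin(θ₃−θ₄)].
Numerator sine = +0.99588; denominator sine = +0.92186.
Result = 0.0375·4.147·(+0.99588) / (0.1227·(+0.92186)) = +1.3692 rad/s; magnitude 1.3692 rad/s.

1.37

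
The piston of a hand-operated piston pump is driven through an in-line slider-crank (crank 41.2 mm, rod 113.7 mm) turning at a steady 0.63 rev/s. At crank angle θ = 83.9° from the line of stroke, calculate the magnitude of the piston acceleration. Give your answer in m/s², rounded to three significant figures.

ω = 2π·0.63 = 3.958 rad/s
x(θ) = r cosθ + √(L² − r² sin²θ); with ω constant, a = ω²·d²x/dθ².
d²x/dθ² = −r cosθ − r²(cos2θ)/√u − r⁴ sin²2θ/(4u^{3/2}),  u = L² − r² sin²θ = 0.0112494 m².
Substituting r = 0.0412 m, L = 0.1137 m, θ = 83.9°: d²x/dθ² = +0.011238 m.
a = ω²·d²x/dθ² = (3.958)²·(+0.011238) = +0.17608 m/s²;  |a| = 0.17608 m/s².

0.176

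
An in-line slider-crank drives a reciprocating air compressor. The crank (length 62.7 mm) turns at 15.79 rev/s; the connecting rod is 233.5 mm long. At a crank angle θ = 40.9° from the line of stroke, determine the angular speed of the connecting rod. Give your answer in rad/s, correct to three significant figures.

20.5

ω = 99.21 rad/s (converted from 15.79 rev/s).
The rod makes angle φ with the slider axis where L sinφ = r sinθ; differentiating, L cosφ·φ̇ = r ω cosθ.
L cosφ = √(L² − r² sin²θ) = 0.22986 m.
|ω_rod| = r ω |cosθ| / √(L² − r² sin²θ) = 0.0627·99.21·0.75585/0.22986 = 20.455 rad/s.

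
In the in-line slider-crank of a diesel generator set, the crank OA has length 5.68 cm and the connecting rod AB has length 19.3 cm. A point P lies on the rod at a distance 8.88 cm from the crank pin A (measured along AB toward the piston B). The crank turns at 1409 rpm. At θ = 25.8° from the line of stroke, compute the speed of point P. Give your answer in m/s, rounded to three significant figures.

5.78

ω = 147.6 rad/s.  Crank-pin speed |V_A| = rω = 8.3808 m/s, perpendicular to OA.
Rod angle: sinφ = −(r/L) sinθ ⇒ φ = -7.359°; ω_rod = −rω cosθ/√(L²−r²sin²θ) = -39.42 rad/s.
V_P = V_A + ω_rod × AP, with AP = 0.0888 m along the rod.
Components: V_Px = −rω sinθ − a·ω_rod·sinφ = -4.096 m/s;  V_Py = rω cosθ + a·ω_rod·cosφ = +4.0738 m/s.
|V_P| = √(V_Px² + V_Py²) = 5.7769 m/s.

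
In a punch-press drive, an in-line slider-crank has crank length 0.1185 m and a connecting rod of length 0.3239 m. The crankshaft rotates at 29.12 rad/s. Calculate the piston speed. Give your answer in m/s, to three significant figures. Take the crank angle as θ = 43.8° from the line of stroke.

ω = 29.12 rad/s
For an in-line slider-crank, x = r cosθ + √(L² − r² sin²θ), so v = −rω sinθ·[1 + r cosθ/√(L² − r² sin²θ)].
With r = 0.1185 m, L = 0.3239 m, θ = 43.8°: √(L² − r² sin²θ) = 0.31334 m.
v = −0.1185·29.12·0.69214·[1 + 0.1185·0.72176/0.31334] = -3.0403 m/s.
|v| = 3.0403 m/s.

3.04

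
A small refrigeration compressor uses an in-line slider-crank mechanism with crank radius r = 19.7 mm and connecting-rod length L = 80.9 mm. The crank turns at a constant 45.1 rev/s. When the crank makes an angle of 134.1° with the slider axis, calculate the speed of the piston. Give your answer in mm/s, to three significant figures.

3320

ω = 2π·45.1 = 283.4 rad/s
For an in-line slider-crank, x = r cosθ + √(L² − r² sin²θ), so v = −rω sinθ·[1 + r cosθ/√(L² − r² sin²θ)].
With r = 0.0197 m, L = 0.0809 m, θ = 134.1°: √(L² − r² sin²θ) = 0.079653 m.
v = −0.0197·283.4·0.71813·[1 + 0.0197·-0.69591/0.079653] = -3.3189 m/s.
|v| = 3.3189 m/s = 3318.9 mm/s.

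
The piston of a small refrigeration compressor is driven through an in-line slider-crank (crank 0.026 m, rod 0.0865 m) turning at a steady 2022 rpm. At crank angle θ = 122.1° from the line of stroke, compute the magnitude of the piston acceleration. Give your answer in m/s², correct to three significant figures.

ω = 2π·2022/60 = 211.7 rad/s
x(θ) = r cosθ + √(L² − r² sin²θ); with ω constant, a = ω²·d²x/dθ².
d²x/dθ² = −r cosθ − r²(cos2θ)/√u − r⁴ sin²2θ/(4u^{3/2}),  u = L² − r² sin²θ = 0.00699714 m².
Substituting r = 0.026 m, L = 0.0865 m, θ = 122.1°: d²x/dθ² = +0.017175 m.
a = ω²·d²x/dθ² = (211.7)²·(+0.017175) = +770.06 m/s²;  |a| = 770.06 m/s².

770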